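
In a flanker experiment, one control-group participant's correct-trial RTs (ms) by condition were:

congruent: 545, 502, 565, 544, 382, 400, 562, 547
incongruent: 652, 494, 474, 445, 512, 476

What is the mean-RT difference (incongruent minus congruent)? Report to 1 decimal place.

M(congruent) = 4047/8 = 505.875
M(incongruent) = 3053/6 = 508.833
Difference = 508.833 − 505.875 = 2.958 ms

3.0 ms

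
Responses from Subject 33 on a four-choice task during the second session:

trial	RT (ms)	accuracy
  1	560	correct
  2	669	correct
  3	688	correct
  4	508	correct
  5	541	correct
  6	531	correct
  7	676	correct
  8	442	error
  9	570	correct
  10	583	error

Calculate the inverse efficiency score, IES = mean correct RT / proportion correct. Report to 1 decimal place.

Correct trials (n=8): 560, 669, 688, 508, 541, 531, 676, 570
Mean correct RT = 4743/8 = 592.8750 ms
Proportion correct = 8/10
IES = 592.8750 / (8/10) = 741.094 ms

741.1 ms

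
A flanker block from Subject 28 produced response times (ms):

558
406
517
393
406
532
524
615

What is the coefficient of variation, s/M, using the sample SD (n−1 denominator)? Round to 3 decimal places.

0.166

n = 8, Σ = 3951, M = 493.8750
Σ(x−M)² = 47298.875; s = √(47298.875/7) = 82.2009
CV = 82.2009 / 493.8750 = 0.16644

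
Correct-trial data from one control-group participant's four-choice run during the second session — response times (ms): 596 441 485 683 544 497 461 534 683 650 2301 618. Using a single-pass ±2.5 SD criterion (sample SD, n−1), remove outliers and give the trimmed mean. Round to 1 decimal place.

562.9 ms

n = 12, ΣRT = 8493, M = 707.750
Σ(x−M)² = 2846626.25; s = √(2846626.25/11) = 508.708
Cutoffs: 707.750 ± 2.5·508.708 → [-564.0, 1979.5]
Outside: 2301 → excluded.
Retained (n=11): Σ = 6192, mean = 6192/11 = 562.909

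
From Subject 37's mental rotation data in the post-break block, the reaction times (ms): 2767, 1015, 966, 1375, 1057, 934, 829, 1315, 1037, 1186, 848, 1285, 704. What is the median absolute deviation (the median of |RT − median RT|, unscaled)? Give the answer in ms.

189 ms

Sorted: 704, 829, 848, 934, 966, 1015, 1037, 1057, 1186, 1285, 1315, 1375, 2767 → median = 1037
|x − 1037|: 1730, 22, 71, 338, 20, 103, 208, 278, 0, 149, 189, 248, 333
Sorted deviations: 0, 20, 22, 71, 103, 149, 189, 208, 248, 278, 333, 338, 1730 → MAD = 189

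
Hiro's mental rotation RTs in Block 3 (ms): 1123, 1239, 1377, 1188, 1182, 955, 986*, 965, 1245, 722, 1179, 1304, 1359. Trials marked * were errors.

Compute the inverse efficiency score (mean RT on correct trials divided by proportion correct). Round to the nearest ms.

Correct trials (n=12): 1123, 1239, 1377, 1188, 1182, 955, 965, 1245, 722, 1179, 1304, 1359
Mean correct RT = 13838/12 = 1153.1667 ms
Proportion correct = 12/13
IES = 1153.1667 / (12/13) = 1249.264 ms

1249 ms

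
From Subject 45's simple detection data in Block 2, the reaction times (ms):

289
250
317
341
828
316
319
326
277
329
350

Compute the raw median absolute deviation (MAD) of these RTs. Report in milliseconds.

22 ms

Sorted: 250, 277, 289, 316, 317, 319, 326, 329, 341, 350, 828 → median = 319
|x − 319|: 30, 69, 2, 22, 509, 3, 0, 7, 42, 10, 31
Sorted deviations: 0, 2, 3, 7, 10, 22, 30, 31, 42, 69, 509 → MAD = 22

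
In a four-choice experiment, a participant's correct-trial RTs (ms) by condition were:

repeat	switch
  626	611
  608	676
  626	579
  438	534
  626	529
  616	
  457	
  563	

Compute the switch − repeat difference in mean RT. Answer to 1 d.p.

15.8 ms

M(repeat) = 4560/8 = 570.000
M(switch) = 2929/5 = 585.800
Difference = 585.800 − 570.000 = 15.800 ms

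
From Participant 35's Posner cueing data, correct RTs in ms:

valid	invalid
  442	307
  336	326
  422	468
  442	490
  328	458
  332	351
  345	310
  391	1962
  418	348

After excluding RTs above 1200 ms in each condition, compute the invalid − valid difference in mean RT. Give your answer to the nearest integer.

-2 ms

invalid: exclude 1962
M(valid) = 3456/9 = 384.000
M(invalid) = 3058/8 = 382.250
Difference = 382.250 − 384.000 = -1.750 ms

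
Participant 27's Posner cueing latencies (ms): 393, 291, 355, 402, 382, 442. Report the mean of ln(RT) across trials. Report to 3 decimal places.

5.925

ln(RT): 5.9738, 5.6733, 5.8721, 5.9965, 5.9454, 6.0913
Σ ln(RT) = 35.5524
Mean = 35.5524/6 = 5.92541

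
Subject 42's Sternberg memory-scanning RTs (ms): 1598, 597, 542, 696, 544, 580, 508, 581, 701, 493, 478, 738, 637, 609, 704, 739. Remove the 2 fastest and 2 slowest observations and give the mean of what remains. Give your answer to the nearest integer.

Sorted: 478, 493, 508, 542, 544, 580, 581, 597, 609, 637, 696, 701, 704, 738, 739, 1598
Drop lowest 2 (478, 493) and highest 2 (739, 1598)
Remaining (n=12): Σ = 7437, mean = 7437/12 = 619.750

620 ms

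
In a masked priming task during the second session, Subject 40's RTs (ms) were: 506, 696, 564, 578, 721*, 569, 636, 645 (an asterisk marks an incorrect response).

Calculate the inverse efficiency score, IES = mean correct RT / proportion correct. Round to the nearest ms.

Correct trials (n=7): 506, 696, 564, 578, 569, 636, 645
Mean correct RT = 4194/7 = 599.1429 ms
Proportion correct = 7/8
IES = 599.1429 / (7/8) = 684.735 ms

685 ms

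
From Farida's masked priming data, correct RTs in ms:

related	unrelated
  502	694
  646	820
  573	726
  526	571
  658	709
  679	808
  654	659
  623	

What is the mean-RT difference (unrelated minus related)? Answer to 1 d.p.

104.8 ms

M(related) = 4861/8 = 607.625
M(unrelated) = 4987/7 = 712.429
Difference = 712.429 − 607.625 = 104.804 ms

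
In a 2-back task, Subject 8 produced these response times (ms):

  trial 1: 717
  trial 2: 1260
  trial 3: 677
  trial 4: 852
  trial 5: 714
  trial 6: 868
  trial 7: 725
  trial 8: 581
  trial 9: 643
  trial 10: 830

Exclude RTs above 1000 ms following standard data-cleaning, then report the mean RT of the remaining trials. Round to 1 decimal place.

Excluded: 1260
Retained (n=9): Σ = 6607
Mean = 6607/9 = 734.1111

734.1 ms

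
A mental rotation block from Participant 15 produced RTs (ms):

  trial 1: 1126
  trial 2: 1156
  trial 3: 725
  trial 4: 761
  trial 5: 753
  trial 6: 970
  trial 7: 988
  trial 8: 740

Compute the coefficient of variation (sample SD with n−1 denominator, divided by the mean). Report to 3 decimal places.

0.199

n = 8, Σ = 7219, M = 902.3750
Σ(x−M)² = 226365.875; s = √(226365.875/7) = 179.8276
CV = 179.8276 / 902.3750 = 0.19928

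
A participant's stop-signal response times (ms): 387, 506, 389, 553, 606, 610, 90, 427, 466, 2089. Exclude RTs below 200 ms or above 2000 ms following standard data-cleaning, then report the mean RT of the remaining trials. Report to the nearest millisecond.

Excluded: 90, 2089
Retained (n=8): Σ = 3944
Mean = 3944/8 = 493.0000

493 ms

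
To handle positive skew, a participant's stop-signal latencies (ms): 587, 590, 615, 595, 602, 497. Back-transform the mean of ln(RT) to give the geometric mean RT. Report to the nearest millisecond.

580 ms

ln(RT): 6.3750, 6.3801, 6.4216, 6.3886, 6.4003, 6.2086
Mean ln(RT) = 38.1742/6 = 6.36236
Geometric mean = exp(6.36236) = 579.61 ms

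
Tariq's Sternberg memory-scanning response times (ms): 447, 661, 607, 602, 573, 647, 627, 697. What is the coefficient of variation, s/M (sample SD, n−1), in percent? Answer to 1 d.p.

n = 8, Σ = 4861, M = 607.6250
Σ(x−M)² = 39793.875; s = √(39793.875/7) = 75.3979
CV = 75.3979 / 607.6250 = 0.12409 = 12.409%

12.4%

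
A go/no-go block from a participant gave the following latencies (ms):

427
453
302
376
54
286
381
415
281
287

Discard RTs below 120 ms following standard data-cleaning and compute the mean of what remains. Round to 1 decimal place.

Excluded: 54
Retained (n=9): Σ = 3208
Mean = 3208/9 = 356.4444

356.4 ms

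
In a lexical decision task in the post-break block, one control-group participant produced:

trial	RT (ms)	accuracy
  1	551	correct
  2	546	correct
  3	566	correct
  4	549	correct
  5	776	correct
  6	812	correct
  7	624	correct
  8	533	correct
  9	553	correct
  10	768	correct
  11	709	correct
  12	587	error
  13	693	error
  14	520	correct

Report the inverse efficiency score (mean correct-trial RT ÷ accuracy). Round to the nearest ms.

730 ms

Correct trials (n=12): 551, 546, 566, 549, 776, 812, 624, 533, 553, 768, 709, 520
Mean correct RT = 7507/12 = 625.5833 ms
Proportion correct = 12/14
IES = 625.5833 / (12/14) = 729.847 ms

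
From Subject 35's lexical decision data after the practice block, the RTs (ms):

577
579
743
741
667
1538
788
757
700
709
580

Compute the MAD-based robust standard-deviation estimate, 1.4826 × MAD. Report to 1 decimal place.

71.2 ms

Sorted: 577, 579, 580, 667, 700, 709, 741, 743, 757, 788, 1538 → median = 709
|x − 709| sorted: 0, 9, 32, 34, 42, 48, 79, 129, 130, 132, 829 → MAD = 48
Robust SD ≈ 1.4826 × 48 = 71.165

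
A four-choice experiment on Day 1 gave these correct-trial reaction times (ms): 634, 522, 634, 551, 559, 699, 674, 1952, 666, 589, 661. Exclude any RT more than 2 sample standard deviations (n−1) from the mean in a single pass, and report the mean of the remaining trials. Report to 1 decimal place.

n = 11, ΣRT = 8141, M = 740.091
Σ(x−M)² = 1647976.91; s = √(1647976.91/10) = 405.953
Cutoffs: 740.091 ± 2·405.953 → [-71.8, 1552.0]
Outside: 1952 → excluded.
Retained (n=10): Σ = 6189, mean = 6189/10 = 618.900

618.9 ms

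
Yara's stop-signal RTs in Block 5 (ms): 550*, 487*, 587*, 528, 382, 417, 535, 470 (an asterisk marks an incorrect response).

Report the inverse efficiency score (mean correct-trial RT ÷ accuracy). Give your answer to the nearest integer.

Correct trials (n=5): 528, 382, 417, 535, 470
Mean correct RT = 2332/5 = 466.4000 ms
Proportion correct = 5/8
IES = 466.4000 / (5/8) = 746.240 ms

746 ms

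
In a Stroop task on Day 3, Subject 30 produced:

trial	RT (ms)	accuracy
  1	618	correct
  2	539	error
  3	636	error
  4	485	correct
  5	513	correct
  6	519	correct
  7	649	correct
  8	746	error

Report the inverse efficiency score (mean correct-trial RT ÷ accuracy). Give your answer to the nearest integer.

891 ms

Correct trials (n=5): 618, 485, 513, 519, 649
Mean correct RT = 2784/5 = 556.8000 ms
Proportion correct = 5/8
IES = 556.8000 / (5/8) = 890.880 ms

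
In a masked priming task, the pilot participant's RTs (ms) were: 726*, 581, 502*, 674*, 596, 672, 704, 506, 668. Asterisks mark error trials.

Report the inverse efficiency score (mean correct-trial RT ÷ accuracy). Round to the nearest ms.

Correct trials (n=6): 581, 596, 672, 704, 506, 668
Mean correct RT = 3727/6 = 621.1667 ms
Proportion correct = 6/9
IES = 621.1667 / (6/9) = 931.750 ms

932 ms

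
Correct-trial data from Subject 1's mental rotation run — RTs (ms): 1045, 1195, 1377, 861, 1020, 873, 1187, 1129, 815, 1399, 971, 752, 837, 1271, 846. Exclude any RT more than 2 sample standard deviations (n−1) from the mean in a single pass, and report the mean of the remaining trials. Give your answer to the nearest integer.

n = 15, ΣRT = 15578, M = 1038.533
Σ(x−M)² = 626863.73; s = √(626863.73/14) = 211.603
Cutoffs: 1038.533 ± 2·211.603 → [615.3, 1461.7]
No RTs fall outside the cutoffs; all 15 retained. Mean = 15578/15 = 1038.533

1039 ms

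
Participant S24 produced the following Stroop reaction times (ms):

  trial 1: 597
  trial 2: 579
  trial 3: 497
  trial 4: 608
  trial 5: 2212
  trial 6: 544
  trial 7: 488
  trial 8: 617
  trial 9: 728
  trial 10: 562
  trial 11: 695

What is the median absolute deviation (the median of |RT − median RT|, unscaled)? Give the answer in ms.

53 ms

Sorted: 488, 497, 544, 562, 579, 597, 608, 617, 695, 728, 2212 → median = 597
|x − 597|: 0, 18, 100, 11, 1615, 53, 109, 20, 131, 35, 98
Sorted deviations: 0, 11, 18, 20, 35, 53, 98, 100, 109, 131, 1615 → MAD = 53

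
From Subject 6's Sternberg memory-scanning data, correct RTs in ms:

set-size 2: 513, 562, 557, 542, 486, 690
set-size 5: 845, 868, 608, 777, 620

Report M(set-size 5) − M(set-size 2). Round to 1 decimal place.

M(set-size 2) = 3350/6 = 558.333
M(set-size 5) = 3718/5 = 743.600
Difference = 743.600 − 558.333 = 185.267 ms

185.3 ms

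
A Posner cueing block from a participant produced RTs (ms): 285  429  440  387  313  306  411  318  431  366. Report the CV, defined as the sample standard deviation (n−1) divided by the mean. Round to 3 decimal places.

n = 10, Σ = 3686, M = 368.6000
Σ(x−M)² = 31342.400; s = √(31342.400/9) = 59.0126
CV = 59.0126 / 368.6000 = 0.16010

0.160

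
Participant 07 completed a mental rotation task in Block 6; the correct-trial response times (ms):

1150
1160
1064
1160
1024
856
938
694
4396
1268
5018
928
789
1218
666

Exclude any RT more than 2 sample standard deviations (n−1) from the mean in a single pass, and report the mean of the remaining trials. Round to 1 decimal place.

993.5 ms

n = 15, ΣRT = 22329, M = 1488.600
Σ(x−M)² = 24573387.60; s = √(24573387.60/14) = 1324.855
Cutoffs: 1488.600 ± 2·1324.855 → [-1161.1, 4138.3]
Outside: 4396, 5018 → excluded.
Retained (n=13): Σ = 12915, mean = 12915/13 = 993.462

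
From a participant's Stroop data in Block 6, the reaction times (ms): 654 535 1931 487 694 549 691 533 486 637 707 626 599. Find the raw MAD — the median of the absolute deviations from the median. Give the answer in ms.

77 ms

Sorted: 486, 487, 533, 535, 549, 599, 626, 637, 654, 691, 694, 707, 1931 → median = 626
|x − 626|: 28, 91, 1305, 139, 68, 77, 65, 93, 140, 11, 81, 0, 27
Sorted deviations: 0, 11, 27, 28, 65, 68, 77, 81, 91, 93, 139, 140, 1305 → MAD = 77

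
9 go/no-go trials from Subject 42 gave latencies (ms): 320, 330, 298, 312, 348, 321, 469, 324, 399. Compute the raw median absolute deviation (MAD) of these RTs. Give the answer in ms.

12 ms

Sorted: 298, 312, 320, 321, 324, 330, 348, 399, 469 → median = 324
|x − 324|: 4, 6, 26, 12, 24, 3, 145, 0, 75
Sorted deviations: 0, 3, 4, 6, 12, 24, 26, 75, 145 → MAD = 12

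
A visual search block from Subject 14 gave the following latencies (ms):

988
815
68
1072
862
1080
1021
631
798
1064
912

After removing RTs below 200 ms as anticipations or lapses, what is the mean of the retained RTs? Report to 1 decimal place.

924.3 ms

Excluded: 68
Retained (n=10): Σ = 9243
Mean = 9243/10 = 924.3000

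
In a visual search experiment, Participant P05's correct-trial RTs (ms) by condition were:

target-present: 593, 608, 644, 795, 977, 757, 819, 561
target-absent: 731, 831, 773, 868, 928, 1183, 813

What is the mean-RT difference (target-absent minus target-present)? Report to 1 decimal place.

156.0 ms

M(target-present) = 5754/8 = 719.250
M(target-absent) = 6127/7 = 875.286
Difference = 875.286 − 719.250 = 156.036 ms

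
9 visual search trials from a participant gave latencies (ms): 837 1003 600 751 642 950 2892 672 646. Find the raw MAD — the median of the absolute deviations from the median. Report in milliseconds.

109 ms

Sorted: 600, 642, 646, 672, 751, 837, 950, 1003, 2892 → median = 751
|x − 751|: 86, 252, 151, 0, 109, 199, 2141, 79, 105
Sorted deviations: 0, 79, 86, 105, 109, 151, 199, 252, 2141 → MAD = 109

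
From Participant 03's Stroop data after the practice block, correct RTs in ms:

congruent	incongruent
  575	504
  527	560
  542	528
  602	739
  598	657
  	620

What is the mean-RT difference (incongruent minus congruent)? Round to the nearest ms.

33 ms

M(congruent) = 2844/5 = 568.800
M(incongruent) = 3608/6 = 601.333
Difference = 601.333 − 568.800 = 32.533 ms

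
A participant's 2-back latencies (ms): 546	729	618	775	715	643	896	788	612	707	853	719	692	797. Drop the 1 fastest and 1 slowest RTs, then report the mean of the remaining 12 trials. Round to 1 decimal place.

Sorted: 546, 612, 618, 643, 692, 707, 715, 719, 729, 775, 788, 797, 853, 896
Drop lowest 1 (546) and highest 1 (896)
Remaining (n=12): Σ = 8648, mean = 8648/12 = 720.667

720.7 ms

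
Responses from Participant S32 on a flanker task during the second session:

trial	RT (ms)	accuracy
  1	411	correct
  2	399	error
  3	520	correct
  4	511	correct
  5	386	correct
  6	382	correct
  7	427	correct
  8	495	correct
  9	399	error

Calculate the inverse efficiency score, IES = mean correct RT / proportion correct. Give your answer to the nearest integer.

575 ms

Correct trials (n=7): 411, 520, 511, 386, 382, 427, 495
Mean correct RT = 3132/7 = 447.4286 ms
Proportion correct = 7/9
IES = 447.4286 / (7/9) = 575.265 ms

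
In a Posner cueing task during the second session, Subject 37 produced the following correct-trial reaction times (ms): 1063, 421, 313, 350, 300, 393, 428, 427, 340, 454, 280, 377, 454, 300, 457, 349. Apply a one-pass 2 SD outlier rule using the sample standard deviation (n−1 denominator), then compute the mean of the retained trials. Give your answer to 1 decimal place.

n = 16, ΣRT = 6706, M = 419.125
Σ(x−M)² = 495999.75; s = √(495999.75/15) = 181.842
Cutoffs: 419.125 ± 2·181.842 → [55.4, 782.8]
Outside: 1063 → excluded.
Retained (n=15): Σ = 5643, mean = 5643/15 = 376.200

376.2 ms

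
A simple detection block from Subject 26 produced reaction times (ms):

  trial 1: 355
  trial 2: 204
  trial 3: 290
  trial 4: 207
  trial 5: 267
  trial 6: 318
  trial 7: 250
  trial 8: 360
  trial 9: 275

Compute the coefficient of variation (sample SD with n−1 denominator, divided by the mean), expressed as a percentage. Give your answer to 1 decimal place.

n = 9, Σ = 2526, M = 280.6667
Σ(x−M)² = 25764.000; s = √(25764.000/8) = 56.7494
CV = 56.7494 / 280.6667 = 0.20220 = 20.220%

20.2%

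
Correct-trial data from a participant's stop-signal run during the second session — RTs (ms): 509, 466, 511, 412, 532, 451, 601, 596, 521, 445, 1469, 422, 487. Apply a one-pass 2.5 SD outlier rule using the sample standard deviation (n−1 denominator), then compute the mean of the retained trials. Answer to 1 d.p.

n = 13, ΣRT = 7422, M = 570.923
Σ(x−M)² = 915232.92; s = √(915232.92/12) = 276.169
Cutoffs: 570.923 ± 2.5·276.169 → [-119.5, 1261.3]
Outside: 1469 → excluded.
Retained (n=12): Σ = 5953, mean = 5953/12 = 496.083

496.1 ms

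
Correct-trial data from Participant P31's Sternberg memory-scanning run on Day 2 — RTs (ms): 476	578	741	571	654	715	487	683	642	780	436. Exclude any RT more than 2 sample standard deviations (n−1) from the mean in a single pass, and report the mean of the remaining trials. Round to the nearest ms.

n = 11, ΣRT = 6763, M = 614.818
Σ(x−M)² = 131025.64; s = √(131025.64/10) = 114.466
Cutoffs: 614.818 ± 2·114.466 → [385.9, 843.8]
No RTs fall outside the cutoffs; all 11 retained. Mean = 6763/11 = 614.818

615 ms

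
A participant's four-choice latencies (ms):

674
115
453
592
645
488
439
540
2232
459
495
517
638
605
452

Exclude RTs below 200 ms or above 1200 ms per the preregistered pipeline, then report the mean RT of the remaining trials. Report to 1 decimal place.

Excluded: 115, 2232
Retained (n=13): Σ = 6997
Mean = 6997/13 = 538.2308

538.2 ms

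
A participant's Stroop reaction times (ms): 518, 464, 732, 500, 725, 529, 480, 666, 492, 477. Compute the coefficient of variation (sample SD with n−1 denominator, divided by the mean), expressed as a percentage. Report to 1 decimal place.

19.0%

n = 10, Σ = 5583, M = 558.3000
Σ(x−M)² = 101470.100; s = √(101470.100/9) = 106.1812
CV = 106.1812 / 558.3000 = 0.19019 = 19.019%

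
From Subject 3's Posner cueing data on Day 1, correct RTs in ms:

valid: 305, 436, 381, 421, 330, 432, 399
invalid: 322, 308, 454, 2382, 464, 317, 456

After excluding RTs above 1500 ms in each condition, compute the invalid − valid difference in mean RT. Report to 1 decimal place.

invalid: exclude 2382
M(valid) = 2704/7 = 386.286
M(invalid) = 2321/6 = 386.833
Difference = 386.833 − 386.286 = 0.548 ms

0.5 ms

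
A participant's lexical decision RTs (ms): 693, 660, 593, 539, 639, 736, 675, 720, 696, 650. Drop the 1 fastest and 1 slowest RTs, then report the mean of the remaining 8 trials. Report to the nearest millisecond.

666 ms

Sorted: 539, 593, 639, 650, 660, 675, 693, 696, 720, 736
Drop lowest 1 (539) and highest 1 (736)
Remaining (n=8): Σ = 5326, mean = 5326/8 = 665.750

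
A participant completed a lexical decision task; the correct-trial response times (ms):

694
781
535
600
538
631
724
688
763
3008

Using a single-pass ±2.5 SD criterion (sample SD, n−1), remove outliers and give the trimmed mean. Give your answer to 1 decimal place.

661.6 ms

n = 10, ΣRT = 8962, M = 896.200
Σ(x−M)² = 5021435.60; s = √(5021435.60/9) = 746.952
Cutoffs: 896.200 ± 2.5·746.952 → [-971.2, 2763.6]
Outside: 3008 → excluded.
Retained (n=9): Σ = 5954, mean = 5954/9 = 661.556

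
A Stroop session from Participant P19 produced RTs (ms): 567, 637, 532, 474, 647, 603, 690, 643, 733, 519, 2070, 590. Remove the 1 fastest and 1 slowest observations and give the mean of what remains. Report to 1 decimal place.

Sorted: 474, 519, 532, 567, 590, 603, 637, 643, 647, 690, 733, 2070
Drop lowest 1 (474) and highest 1 (2070)
Remaining (n=10): Σ = 6161, mean = 6161/10 = 616.100

616.1 ms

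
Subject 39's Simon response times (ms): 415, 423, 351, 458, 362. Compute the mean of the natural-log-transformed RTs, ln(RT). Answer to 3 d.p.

ln(RT): 6.0283, 6.0474, 5.8608, 6.1269, 5.8916
Σ ln(RT) = 29.9550
Mean = 29.9550/5 = 5.99099

5.991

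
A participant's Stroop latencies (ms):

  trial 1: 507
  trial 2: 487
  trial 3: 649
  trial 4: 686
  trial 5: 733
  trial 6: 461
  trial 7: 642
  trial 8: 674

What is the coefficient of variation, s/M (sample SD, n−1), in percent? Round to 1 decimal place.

17.1%

n = 8, Σ = 4839, M = 604.8750
Σ(x−M)² = 75274.875; s = √(75274.875/7) = 103.6993
CV = 103.6993 / 604.8750 = 0.17144 = 17.144%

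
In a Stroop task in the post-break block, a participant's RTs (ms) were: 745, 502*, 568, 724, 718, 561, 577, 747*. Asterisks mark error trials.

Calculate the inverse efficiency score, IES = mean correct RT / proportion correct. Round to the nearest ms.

Correct trials (n=6): 745, 568, 724, 718, 561, 577
Mean correct RT = 3893/6 = 648.8333 ms
Proportion correct = 6/8
IES = 648.8333 / (6/8) = 865.111 ms

865 ms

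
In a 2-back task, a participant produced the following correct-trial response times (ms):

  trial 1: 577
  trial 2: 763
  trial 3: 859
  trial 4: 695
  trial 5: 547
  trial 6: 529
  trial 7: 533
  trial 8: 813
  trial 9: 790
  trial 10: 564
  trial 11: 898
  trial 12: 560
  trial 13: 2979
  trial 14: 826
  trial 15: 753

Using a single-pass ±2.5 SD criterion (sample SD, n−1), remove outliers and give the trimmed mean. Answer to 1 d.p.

693.4 ms

n = 15, ΣRT = 12686, M = 845.733
Σ(x−M)² = 5117064.93; s = √(5117064.93/14) = 604.570
Cutoffs: 845.733 ± 2.5·604.570 → [-665.7, 2357.2]
Outside: 2979 → excluded.
Retained (n=14): Σ = 9707, mean = 9707/14 = 693.357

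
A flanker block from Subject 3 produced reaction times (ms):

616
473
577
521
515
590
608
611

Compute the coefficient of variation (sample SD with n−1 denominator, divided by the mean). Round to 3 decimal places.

0.095

n = 8, Σ = 4511, M = 563.8750
Σ(x−M)² = 20224.875; s = √(20224.875/7) = 53.7519
CV = 53.7519 / 563.8750 = 0.09533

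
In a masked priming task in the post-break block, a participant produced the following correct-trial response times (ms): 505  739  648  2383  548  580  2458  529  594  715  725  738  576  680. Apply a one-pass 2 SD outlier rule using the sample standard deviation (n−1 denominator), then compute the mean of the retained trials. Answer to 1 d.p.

631.4 ms

n = 14, ΣRT = 12418, M = 887.000
Σ(x−M)² = 5571788.00; s = √(5571788.00/13) = 654.675
Cutoffs: 887.000 ± 2·654.675 → [-422.3, 2196.3]
Outside: 2383, 2458 → excluded.
Retained (n=12): Σ = 7577, mean = 7577/12 = 631.417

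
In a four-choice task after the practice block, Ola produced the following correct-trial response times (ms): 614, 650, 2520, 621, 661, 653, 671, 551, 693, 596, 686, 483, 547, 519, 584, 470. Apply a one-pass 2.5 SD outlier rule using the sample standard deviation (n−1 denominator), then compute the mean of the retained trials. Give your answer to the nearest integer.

n = 16, ΣRT = 11519, M = 719.938
Σ(x−M)² = 3529624.94; s = √(3529624.94/15) = 485.086
Cutoffs: 719.938 ± 2.5·485.086 → [-492.8, 1932.7]
Outside: 2520 → excluded.
Retained (n=15): Σ = 8999, mean = 8999/15 = 599.933

600 ms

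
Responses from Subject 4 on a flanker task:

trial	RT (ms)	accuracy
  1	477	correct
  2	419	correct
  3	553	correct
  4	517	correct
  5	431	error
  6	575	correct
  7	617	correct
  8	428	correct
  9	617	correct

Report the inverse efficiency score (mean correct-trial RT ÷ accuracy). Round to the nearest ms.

Correct trials (n=8): 477, 419, 553, 517, 575, 617, 428, 617
Mean correct RT = 4203/8 = 525.3750 ms
Proportion correct = 8/9
IES = 525.3750 / (8/9) = 591.047 ms

591 ms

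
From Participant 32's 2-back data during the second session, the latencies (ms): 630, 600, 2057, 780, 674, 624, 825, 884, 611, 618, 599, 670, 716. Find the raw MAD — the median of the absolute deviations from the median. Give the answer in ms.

59 ms

Sorted: 599, 600, 611, 618, 624, 630, 670, 674, 716, 780, 825, 884, 2057 → median = 670
|x − 670|: 40, 70, 1387, 110, 4, 46, 155, 214, 59, 52, 71, 0, 46
Sorted deviations: 0, 4, 40, 46, 46, 52, 59, 70, 71, 110, 155, 214, 1387 → MAD = 59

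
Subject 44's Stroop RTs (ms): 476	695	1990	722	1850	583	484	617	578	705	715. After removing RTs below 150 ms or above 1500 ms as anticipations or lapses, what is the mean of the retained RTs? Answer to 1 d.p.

Excluded: 1850, 1990
Retained (n=9): Σ = 5575
Mean = 5575/9 = 619.4444

619.4 ms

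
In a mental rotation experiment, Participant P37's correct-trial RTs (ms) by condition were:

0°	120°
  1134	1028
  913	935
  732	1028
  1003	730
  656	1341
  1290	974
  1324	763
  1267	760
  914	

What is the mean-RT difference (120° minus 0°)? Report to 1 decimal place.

M(0°) = 9233/9 = 1025.889
M(120°) = 7559/8 = 944.875
Difference = 944.875 − 1025.889 = -81.014 ms

-81.0 ms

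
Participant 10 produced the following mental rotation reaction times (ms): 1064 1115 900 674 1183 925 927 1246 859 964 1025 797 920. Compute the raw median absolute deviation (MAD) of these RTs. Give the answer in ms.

98 ms

Sorted: 674, 797, 859, 900, 920, 925, 927, 964, 1025, 1064, 1115, 1183, 1246 → median = 927
|x − 927|: 137, 188, 27, 253, 256, 2, 0, 319, 68, 37, 98, 130, 7
Sorted deviations: 0, 2, 7, 27, 37, 68, 98, 130, 137, 188, 253, 256, 319 → MAD = 98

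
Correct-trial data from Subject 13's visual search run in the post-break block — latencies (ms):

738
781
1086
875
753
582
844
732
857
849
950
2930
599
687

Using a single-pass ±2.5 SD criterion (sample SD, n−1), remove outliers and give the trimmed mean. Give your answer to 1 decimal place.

794.8 ms

n = 14, ΣRT = 13263, M = 947.357
Σ(x−M)² = 4462141.21; s = √(4462141.21/13) = 585.868
Cutoffs: 947.357 ± 2.5·585.868 → [-517.3, 2412.0]
Outside: 2930 → excluded.
Retained (n=13): Σ = 10333, mean = 10333/13 = 794.846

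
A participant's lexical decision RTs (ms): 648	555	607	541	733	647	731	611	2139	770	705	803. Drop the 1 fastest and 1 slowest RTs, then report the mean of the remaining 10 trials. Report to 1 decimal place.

Sorted: 541, 555, 607, 611, 647, 648, 705, 731, 733, 770, 803, 2139
Drop lowest 1 (541) and highest 1 (2139)
Remaining (n=10): Σ = 6810, mean = 6810/10 = 681.000

681.0 ms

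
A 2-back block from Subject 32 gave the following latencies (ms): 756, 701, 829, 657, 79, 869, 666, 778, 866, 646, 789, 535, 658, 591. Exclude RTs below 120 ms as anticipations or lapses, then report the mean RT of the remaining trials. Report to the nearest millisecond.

Excluded: 79
Retained (n=13): Σ = 9341
Mean = 9341/13 = 718.5385

719 ms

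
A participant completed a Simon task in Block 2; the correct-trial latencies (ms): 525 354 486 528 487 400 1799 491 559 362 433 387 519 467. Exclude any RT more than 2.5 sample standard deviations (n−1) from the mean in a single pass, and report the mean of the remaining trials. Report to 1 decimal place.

n = 14, ΣRT = 7797, M = 556.929
Σ(x−M)² = 1716432.93; s = √(1716432.93/13) = 363.364
Cutoffs: 556.929 ± 2.5·363.364 → [-351.5, 1465.3]
Outside: 1799 → excluded.
Retained (n=13): Σ = 5998, mean = 5998/13 = 461.385

461.4 ms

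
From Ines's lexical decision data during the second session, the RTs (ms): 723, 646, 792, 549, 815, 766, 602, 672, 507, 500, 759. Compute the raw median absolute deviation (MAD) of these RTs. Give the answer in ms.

Sorted: 500, 507, 549, 602, 646, 672, 723, 759, 766, 792, 815 → median = 672
|x − 672|: 51, 26, 120, 123, 143, 94, 70, 0, 165, 172, 87
Sorted deviations: 0, 26, 51, 70, 87, 94, 120, 123, 143, 165, 172 → MAD = 94

94 ms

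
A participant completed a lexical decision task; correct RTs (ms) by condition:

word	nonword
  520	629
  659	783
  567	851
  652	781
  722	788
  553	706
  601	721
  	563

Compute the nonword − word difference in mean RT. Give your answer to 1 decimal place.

117.2 ms

M(word) = 4274/7 = 610.571
M(nonword) = 5822/8 = 727.750
Difference = 727.750 − 610.571 = 117.179 ms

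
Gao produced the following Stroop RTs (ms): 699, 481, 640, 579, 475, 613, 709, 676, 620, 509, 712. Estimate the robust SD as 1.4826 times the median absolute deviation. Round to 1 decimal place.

Sorted: 475, 481, 509, 579, 613, 620, 640, 676, 699, 709, 712 → median = 620
|x − 620| sorted: 0, 7, 20, 41, 56, 79, 89, 92, 111, 139, 145 → MAD = 79
Robust SD ≈ 1.4826 × 79 = 117.125

117.1 ms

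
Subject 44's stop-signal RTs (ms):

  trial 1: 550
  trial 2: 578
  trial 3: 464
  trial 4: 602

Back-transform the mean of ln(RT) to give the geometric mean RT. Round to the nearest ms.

546 ms

ln(RT): 6.3099, 6.3596, 6.1399, 6.4003
Mean ln(RT) = 25.2096/4 = 6.30241
Geometric mean = exp(6.30241) = 545.89 ms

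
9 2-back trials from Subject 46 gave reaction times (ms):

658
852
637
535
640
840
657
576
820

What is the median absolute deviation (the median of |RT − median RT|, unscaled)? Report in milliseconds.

Sorted: 535, 576, 637, 640, 657, 658, 820, 840, 852 → median = 657
|x − 657|: 1, 195, 20, 122, 17, 183, 0, 81, 163
Sorted deviations: 0, 1, 17, 20, 81, 122, 163, 183, 195 → MAD = 81

81 ms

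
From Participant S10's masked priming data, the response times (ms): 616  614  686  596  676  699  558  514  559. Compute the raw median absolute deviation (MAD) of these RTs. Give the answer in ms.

Sorted: 514, 558, 559, 596, 614, 616, 676, 686, 699 → median = 614
|x − 614|: 2, 0, 72, 18, 62, 85, 56, 100, 55
Sorted deviations: 0, 2, 18, 55, 56, 62, 72, 85, 100 → MAD = 56

56 ms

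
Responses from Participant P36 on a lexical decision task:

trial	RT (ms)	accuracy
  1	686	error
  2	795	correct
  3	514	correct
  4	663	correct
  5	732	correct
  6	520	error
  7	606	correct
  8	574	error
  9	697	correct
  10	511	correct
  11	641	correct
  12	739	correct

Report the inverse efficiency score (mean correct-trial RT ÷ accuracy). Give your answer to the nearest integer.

874 ms

Correct trials (n=9): 795, 514, 663, 732, 606, 697, 511, 641, 739
Mean correct RT = 5898/9 = 655.3333 ms
Proportion correct = 9/12
IES = 655.3333 / (9/12) = 873.778 ms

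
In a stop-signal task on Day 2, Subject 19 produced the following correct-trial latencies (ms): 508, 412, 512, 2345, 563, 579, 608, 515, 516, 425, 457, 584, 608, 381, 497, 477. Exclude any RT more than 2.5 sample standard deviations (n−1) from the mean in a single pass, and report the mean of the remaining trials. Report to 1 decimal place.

n = 16, ΣRT = 9987, M = 624.188
Σ(x−M)² = 3228464.44; s = √(3228464.44/15) = 463.930
Cutoffs: 624.188 ± 2.5·463.930 → [-535.6, 1784.0]
Outside: 2345 → excluded.
Retained (n=15): Σ = 7642, mean = 7642/15 = 509.467

509.5 ms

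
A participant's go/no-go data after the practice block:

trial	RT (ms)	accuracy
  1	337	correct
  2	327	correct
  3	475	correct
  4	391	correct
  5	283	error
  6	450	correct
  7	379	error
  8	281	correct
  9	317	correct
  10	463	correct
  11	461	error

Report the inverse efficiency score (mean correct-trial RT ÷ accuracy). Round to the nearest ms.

Correct trials (n=8): 337, 327, 475, 391, 450, 281, 317, 463
Mean correct RT = 3041/8 = 380.1250 ms
Proportion correct = 8/11
IES = 380.1250 / (8/11) = 522.672 ms

523 ms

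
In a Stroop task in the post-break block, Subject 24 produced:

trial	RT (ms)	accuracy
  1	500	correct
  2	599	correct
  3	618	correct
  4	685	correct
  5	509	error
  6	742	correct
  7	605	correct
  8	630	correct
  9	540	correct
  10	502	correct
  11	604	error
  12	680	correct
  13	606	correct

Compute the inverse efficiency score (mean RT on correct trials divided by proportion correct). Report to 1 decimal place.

720.6 ms

Correct trials (n=11): 500, 599, 618, 685, 742, 605, 630, 540, 502, 680, 606
Mean correct RT = 6707/11 = 609.7273 ms
Proportion correct = 11/13
IES = 609.7273 / (11/13) = 720.587 ms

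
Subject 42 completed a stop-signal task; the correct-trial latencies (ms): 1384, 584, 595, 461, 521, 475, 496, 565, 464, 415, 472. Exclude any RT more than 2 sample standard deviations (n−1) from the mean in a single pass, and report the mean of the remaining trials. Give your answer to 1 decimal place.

n = 11, ΣRT = 6432, M = 584.727
Σ(x−M)² = 734704.18; s = √(734704.18/10) = 271.054
Cutoffs: 584.727 ± 2·271.054 → [42.6, 1126.8]
Outside: 1384 → excluded.
Retained (n=10): Σ = 5048, mean = 5048/10 = 504.800

504.8 ms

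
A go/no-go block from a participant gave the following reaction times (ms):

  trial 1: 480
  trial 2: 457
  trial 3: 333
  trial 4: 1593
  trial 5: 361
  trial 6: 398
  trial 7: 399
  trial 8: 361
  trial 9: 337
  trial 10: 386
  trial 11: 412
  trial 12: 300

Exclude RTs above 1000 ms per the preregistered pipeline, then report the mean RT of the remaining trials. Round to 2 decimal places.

384.00 ms

Excluded: 1593
Retained (n=11): Σ = 4224
Mean = 4224/11 = 384.0000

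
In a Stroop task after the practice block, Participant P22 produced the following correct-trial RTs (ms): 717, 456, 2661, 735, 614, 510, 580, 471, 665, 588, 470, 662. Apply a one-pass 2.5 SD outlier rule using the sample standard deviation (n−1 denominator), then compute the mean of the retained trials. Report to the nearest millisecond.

588 ms

n = 12, ΣRT = 9129, M = 760.750
Σ(x−M)² = 4040734.25; s = √(4040734.25/11) = 606.085
Cutoffs: 760.750 ± 2.5·606.085 → [-754.5, 2276.0]
Outside: 2661 → excluded.
Retained (n=11): Σ = 6468, mean = 6468/11 = 588.000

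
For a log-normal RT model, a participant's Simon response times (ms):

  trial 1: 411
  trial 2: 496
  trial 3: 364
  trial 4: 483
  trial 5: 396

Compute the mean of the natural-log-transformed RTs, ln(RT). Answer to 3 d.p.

ln(RT): 6.0186, 6.2066, 5.8972, 6.1800, 5.9814
Σ ln(RT) = 30.2838
Mean = 30.2838/5 = 6.05675

6.057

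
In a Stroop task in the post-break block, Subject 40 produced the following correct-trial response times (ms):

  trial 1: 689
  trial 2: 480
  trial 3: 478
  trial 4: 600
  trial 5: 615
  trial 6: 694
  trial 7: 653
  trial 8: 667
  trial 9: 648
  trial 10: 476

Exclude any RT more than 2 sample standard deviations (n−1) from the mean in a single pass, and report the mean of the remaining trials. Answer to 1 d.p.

n = 10, ΣRT = 6000, M = 600.000
Σ(x−M)² = 71244.00; s = √(71244.00/9) = 88.972
Cutoffs: 600.000 ± 2·88.972 → [422.1, 777.9]
No RTs fall outside the cutoffs; all 10 retained. Mean = 6000/10 = 600.000

600.0 ms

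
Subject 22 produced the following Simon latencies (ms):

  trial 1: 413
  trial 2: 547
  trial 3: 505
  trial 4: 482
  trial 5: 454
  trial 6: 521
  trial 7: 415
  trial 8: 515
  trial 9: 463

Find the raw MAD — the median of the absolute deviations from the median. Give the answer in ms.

Sorted: 413, 415, 454, 463, 482, 505, 515, 521, 547 → median = 482
|x − 482|: 69, 65, 23, 0, 28, 39, 67, 33, 19
Sorted deviations: 0, 19, 23, 28, 33, 39, 65, 67, 69 → MAD = 33

33 ms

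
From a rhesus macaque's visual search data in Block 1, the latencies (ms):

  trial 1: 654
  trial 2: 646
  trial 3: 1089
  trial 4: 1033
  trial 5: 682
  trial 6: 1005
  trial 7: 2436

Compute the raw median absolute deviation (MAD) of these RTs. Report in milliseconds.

323 ms

Sorted: 646, 654, 682, 1005, 1033, 1089, 2436 → median = 1005
|x − 1005|: 351, 359, 84, 28, 323, 0, 1431
Sorted deviations: 0, 28, 84, 323, 351, 359, 1431 → MAD = 323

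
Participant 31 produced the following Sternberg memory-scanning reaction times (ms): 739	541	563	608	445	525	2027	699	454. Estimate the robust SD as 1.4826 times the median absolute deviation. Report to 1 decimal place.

Sorted: 445, 454, 525, 541, 563, 608, 699, 739, 2027 → median = 563
|x − 563| sorted: 0, 22, 38, 45, 109, 118, 136, 176, 1464 → MAD = 109
Robust SD ≈ 1.4826 × 109 = 161.603

161.6 ms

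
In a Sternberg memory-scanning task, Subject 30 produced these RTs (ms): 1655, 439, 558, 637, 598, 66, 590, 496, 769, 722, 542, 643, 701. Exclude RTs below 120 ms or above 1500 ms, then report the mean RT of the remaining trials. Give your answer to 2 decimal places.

608.64 ms

Excluded: 66, 1655
Retained (n=11): Σ = 6695
Mean = 6695/11 = 608.6364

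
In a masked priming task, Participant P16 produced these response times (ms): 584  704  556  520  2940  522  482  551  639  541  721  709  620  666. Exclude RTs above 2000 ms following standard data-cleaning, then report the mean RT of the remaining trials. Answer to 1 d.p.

Excluded: 2940
Retained (n=13): Σ = 7815
Mean = 7815/13 = 601.1538

601.2 ms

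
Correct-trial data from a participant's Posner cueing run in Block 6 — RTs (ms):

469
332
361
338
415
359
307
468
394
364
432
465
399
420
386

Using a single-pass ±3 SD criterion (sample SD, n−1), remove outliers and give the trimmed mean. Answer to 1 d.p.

393.9 ms

n = 15, ΣRT = 5909, M = 393.933
Σ(x−M)² = 36554.93; s = √(36554.93/14) = 51.099
Cutoffs: 393.933 ± 3·51.099 → [240.6, 547.2]
No RTs fall outside the cutoffs; all 15 retained. Mean = 5909/15 = 393.933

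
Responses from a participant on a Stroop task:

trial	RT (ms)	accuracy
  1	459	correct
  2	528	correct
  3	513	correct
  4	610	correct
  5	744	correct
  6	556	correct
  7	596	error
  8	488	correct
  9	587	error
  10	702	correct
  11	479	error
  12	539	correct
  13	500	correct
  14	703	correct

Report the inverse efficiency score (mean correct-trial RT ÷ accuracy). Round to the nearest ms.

Correct trials (n=11): 459, 528, 513, 610, 744, 556, 488, 702, 539, 500, 703
Mean correct RT = 6342/11 = 576.5455 ms
Proportion correct = 11/14
IES = 576.5455 / (11/14) = 733.785 ms

734 ms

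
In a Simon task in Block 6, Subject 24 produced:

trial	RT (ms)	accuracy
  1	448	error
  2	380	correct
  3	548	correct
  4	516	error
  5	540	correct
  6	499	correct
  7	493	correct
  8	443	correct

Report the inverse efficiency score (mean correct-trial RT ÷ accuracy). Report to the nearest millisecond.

645 ms

Correct trials (n=6): 380, 548, 540, 499, 493, 443
Mean correct RT = 2903/6 = 483.8333 ms
Proportion correct = 6/8
IES = 483.8333 / (6/8) = 645.111 ms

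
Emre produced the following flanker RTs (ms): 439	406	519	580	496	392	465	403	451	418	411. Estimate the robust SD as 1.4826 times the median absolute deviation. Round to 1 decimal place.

Sorted: 392, 403, 406, 411, 418, 439, 451, 465, 496, 519, 580 → median = 439
|x − 439| sorted: 0, 12, 21, 26, 28, 33, 36, 47, 57, 80, 141 → MAD = 33
Robust SD ≈ 1.4826 × 33 = 48.926

48.9 ms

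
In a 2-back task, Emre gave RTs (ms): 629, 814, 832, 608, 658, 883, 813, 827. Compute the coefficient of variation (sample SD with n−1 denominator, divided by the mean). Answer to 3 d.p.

0.142

n = 8, Σ = 6064, M = 758.0000
Σ(x−M)² = 81164.000; s = √(81164.000/7) = 107.6794
CV = 107.6794 / 758.0000 = 0.14206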